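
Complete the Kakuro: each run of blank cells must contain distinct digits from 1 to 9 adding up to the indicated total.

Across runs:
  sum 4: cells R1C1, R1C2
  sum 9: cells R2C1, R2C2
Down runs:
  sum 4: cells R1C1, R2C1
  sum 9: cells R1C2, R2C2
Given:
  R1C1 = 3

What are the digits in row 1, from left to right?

4 in 2 cells must be {1,3}.
R1C2 = 4 − 3 = 1 completes the 4 across.
R2C1 = 4 − 3 = 1 completes the 4 down.
R2C2 = 9 − 1 = 8 completes the 9 across.

3 1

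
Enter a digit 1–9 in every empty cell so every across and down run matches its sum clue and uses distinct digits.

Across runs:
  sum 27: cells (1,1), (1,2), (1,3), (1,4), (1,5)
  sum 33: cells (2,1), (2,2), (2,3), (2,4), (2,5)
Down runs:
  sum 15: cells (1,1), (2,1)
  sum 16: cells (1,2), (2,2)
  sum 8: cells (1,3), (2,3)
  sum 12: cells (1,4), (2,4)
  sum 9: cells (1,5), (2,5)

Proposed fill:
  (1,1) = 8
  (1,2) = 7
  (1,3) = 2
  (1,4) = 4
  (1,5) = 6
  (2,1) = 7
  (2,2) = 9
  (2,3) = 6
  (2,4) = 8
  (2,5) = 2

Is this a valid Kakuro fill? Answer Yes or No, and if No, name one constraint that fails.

No — the down run (1,5)–(2,5) sums to 8, not 9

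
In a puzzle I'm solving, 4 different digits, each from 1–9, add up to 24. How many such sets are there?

4 distinct digits from 1–9 sum between 10 and 30.

8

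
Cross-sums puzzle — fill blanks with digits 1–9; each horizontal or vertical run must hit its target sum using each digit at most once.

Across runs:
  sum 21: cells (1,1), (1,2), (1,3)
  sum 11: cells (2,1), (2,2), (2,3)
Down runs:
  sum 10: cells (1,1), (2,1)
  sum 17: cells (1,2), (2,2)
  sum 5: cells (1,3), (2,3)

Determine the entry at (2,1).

2

17 in 2 cells must be {8,9}.
The 21 across and the 5 down share only 4, so (1,3) = 4.
The 11 across and the 17 down share only 8, so (2,2) = 8.
(2,3) = 5 − 4 = 1 completes the 5 down.
(1,2) = 17 − 8 = 9 completes the 17 down.
(2,1) = 11 − 9 = 2 completes the 11 across.
(1,1) = 21 − 13 = 8 completes the 21 across.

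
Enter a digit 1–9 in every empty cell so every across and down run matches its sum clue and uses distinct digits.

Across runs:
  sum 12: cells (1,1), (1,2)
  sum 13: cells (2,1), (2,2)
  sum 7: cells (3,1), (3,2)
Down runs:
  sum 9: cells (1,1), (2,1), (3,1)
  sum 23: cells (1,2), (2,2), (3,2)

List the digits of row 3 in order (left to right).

1, 6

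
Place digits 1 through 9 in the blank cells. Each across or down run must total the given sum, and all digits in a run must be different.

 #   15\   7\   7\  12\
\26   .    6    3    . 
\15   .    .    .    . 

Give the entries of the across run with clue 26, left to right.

8 6 3 9

R2C2 = 7 − 6 = 1 completes the 7 down.
R2C3 = 7 − 3 = 4 completes the 7 down.
Nothing is forced directly, so branch on R2C1, whose candidates are 7 or 8. If R2C1 = 8: then R1C1 would have to be in {8,9} for the 26 across but in {7} for the 15 down — contradiction. So R2C1 = 7.
R1C1 = 15 − 7 = 8 completes the 15 down.
R1C4 = 26 − 17 = 9 completes the 26 across.
R2C4 = 15 − 12 = 3 completes the 15 across.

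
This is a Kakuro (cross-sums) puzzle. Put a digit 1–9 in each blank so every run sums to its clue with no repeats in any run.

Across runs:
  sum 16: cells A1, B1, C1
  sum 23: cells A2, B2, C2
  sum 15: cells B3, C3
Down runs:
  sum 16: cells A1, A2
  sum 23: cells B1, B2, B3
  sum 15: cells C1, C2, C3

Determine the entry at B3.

9

23 in 3 cells must be {6,8,9}; 16 in 2 cells must be {7,9}.
Only 9 fits A2 under both its across sum 23 and down sum 16.
A1 = 16 − 9 = 7 completes the 16 down.
Nothing is forced directly, so branch on B1, whose candidates are 6 or 8. If B1 = 6: that forces C1 = 3, B2 = 8, after which C2 would have to be in {6} for the 23 across but in {4,5,7,8} for the 15 down — contradiction. So B1 = 8.
C1 = 16 − 15 = 1 completes the 16 across.
B2 = 6: the only remaining digit allowed by both the 23 across and the 23 down.
C2 = 23 − 15 = 8 completes the 23 across.
B3 = 23 − 14 = 9 completes the 23 down.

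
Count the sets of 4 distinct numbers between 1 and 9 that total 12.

4 distinct digits from 1–9 sum between 10 and 30.
Enumerating: {1,2,3,6}, {1,2,4,5}.

2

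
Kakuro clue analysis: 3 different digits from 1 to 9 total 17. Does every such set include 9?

Counterexample: {2,7,8} sums to 17 without using 9.

No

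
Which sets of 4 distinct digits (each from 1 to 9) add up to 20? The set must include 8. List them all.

4 distinct digits from 1–9 sum between 10 and 30.
Keeping only sets containing 8.

{1,2,8,9}; {1,4,7,8}; {1,5,6,8}; {2,3,7,8}; {2,4,6,8}; {3,4,5,8}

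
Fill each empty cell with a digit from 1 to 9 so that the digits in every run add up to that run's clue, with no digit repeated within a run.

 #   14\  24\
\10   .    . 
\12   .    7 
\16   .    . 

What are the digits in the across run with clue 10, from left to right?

2, 8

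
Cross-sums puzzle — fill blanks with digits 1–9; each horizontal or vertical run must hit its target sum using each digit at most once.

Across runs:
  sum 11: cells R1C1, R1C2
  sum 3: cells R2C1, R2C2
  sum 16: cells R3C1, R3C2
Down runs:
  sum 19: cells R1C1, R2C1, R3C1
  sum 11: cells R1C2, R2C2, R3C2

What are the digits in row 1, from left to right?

8 3

3 in 2 cells must be {1,2}; 16 in 2 cells must be {7,9}.
The 3 across and the 19 down share only 2, so R2C1 = 2.
R2C2 = 3 − 2 = 1 completes the 3 across.
Given what's placed, R3C1 must be 9 to fit the 16 across and 19 down.
R3C2 = 16 − 9 = 7 completes the 16 across.
R1C1 = 19 − 11 = 8 completes the 19 down.
R1C2 = 11 − 8 = 3 completes the 11 across.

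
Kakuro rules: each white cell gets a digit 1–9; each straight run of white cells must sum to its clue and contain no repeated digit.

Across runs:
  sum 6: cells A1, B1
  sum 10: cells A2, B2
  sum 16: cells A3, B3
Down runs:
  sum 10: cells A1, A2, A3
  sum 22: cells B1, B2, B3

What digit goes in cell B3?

9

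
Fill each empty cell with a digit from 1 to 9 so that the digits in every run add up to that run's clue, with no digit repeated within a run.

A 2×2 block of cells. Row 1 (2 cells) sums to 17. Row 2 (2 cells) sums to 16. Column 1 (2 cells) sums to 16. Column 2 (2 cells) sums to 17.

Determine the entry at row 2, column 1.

17 in 2 cells must be {8,9}; 16 in 2 cells must be {7,9}.
The 17 across and the 16 down share only 9, so (1,1) = 9.
(1,2) = 17 − 9 = 8 completes the 17 across.
(2,1) = 16 − 9 = 7 completes the 16 down.
(2,2) = 16 − 7 = 9 completes the 16 across.

7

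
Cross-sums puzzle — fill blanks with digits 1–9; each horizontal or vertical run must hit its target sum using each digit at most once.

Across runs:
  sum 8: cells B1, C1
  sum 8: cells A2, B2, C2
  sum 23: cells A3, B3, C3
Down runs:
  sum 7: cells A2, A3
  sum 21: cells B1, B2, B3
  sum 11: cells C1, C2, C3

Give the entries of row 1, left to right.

23 in 3 cells must be {6,8,9}.
Only 6 fits A3 under both its across sum 23 and down sum 7.
Given what's placed, C3 must be 8 to fit the 23 across and 11 down.
A2 = 7 − 6 = 1 completes the 7 down.
C2 = 2: the only remaining digit allowed by both the 8 across and the 11 down.
B3 = 23 − 14 = 9 completes the 23 across.
C1 = 11 − 10 = 1 completes the 11 down.
B2 = 8 − 3 = 5 completes the 8 across.
B1 = 8 − 1 = 7 completes the 8 across.

7, 1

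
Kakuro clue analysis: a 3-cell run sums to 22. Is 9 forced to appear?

Every partition of 22 into 3 distinct digits includes 9: {5,8,9}, {6,7,9}.

Yes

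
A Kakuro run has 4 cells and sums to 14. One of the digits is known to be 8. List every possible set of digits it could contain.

4 distinct digits from 1–9 sum between 10 and 30.
Keeping only sets containing 8.
Only one set works: {1,2,3,8}.

{1,2,3,8}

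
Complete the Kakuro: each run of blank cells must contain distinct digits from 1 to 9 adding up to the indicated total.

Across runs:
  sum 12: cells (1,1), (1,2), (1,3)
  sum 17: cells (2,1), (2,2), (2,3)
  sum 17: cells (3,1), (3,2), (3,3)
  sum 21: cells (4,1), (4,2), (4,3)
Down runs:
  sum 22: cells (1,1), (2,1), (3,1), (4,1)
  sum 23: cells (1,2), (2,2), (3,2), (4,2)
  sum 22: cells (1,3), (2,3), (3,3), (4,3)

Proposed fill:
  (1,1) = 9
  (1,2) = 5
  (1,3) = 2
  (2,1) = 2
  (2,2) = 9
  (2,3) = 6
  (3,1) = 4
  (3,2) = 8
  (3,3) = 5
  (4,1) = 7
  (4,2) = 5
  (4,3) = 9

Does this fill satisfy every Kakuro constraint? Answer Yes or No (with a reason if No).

No — the across run (1,1)–(1,3) sums to 16, not 12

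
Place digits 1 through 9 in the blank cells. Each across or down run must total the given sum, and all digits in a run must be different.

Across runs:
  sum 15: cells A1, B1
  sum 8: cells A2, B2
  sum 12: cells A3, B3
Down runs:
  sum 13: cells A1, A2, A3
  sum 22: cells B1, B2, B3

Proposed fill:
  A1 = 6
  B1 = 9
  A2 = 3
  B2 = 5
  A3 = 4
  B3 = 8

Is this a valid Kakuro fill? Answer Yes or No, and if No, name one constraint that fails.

Across: 6+9=15; 3+5=8; 4+8=12. Down: 6+3+4=13; 9+5+8=22. No digit repeats within any run.

Yes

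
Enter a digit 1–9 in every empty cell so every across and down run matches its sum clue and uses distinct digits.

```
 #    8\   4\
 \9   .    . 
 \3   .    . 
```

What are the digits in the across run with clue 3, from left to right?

2 1

3 in 2 cells must be {1,2}; 4 in 2 cells must be {1,3}.
The 3 across and the 4 down share only 1, so R2C2 = 1.
R1C2 = 4 − 1 = 3 completes the 4 down.
R2C1 = 3 − 1 = 2 completes the 3 across.
R1C1 = 9 − 3 = 6 completes the 9 across.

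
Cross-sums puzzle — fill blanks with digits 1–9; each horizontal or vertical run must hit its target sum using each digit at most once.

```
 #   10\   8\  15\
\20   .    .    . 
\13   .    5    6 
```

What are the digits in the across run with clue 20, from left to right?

8, 3, 9

R1C2 = 8 − 5 = 3 completes the 8 down.
R1C3 = 15 − 6 = 9 completes the 15 down.
R2C1 = 13 − 11 = 2 completes the 13 across.
R1C1 = 20 − 12 = 8 completes the 20 across.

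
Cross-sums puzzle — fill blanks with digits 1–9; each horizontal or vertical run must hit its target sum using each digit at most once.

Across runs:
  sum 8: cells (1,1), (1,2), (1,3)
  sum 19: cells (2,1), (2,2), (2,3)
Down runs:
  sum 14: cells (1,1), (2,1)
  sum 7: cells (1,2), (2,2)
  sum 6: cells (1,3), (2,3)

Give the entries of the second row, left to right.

9 6 4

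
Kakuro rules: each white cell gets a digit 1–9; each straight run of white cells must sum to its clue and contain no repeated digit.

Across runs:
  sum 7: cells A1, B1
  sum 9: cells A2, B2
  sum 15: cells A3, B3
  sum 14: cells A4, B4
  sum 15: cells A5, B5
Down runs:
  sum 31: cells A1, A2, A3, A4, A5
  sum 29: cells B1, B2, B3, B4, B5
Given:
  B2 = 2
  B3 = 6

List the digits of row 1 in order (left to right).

2, 5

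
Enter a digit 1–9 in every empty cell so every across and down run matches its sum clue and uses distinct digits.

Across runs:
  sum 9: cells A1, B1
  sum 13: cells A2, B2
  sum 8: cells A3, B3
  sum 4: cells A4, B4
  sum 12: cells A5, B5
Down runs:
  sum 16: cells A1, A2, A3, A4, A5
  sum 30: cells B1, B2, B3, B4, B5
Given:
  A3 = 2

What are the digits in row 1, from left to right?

4 5

4 in 2 cells must be {1,3}; 16 in 5 cells must be {1,2,3,4,6}.
B3 = 8 − 2 = 6 completes the 8 across.
B4 = 3: the only remaining digit allowed by both the 4 across and the 30 down.
A4 = 4 − 3 = 1 completes the 4 across.
No cell is forced outright now. A2 can only be 4 or 6 (the digits allowed by both its 13 across and its 16 down). If A2 = 4: that forces B2 = 9, A5 = 3, after which B5 would have to be in {9} for the 12 across but in {4,5,7,8} for the 30 down — contradiction. So A2 = 6.
B2 = 13 − 6 = 7 completes the 13 across.
B1 = 5: the only remaining digit allowed by both the 9 across and the 30 down.
B5 = 30 − 21 = 9 completes the 30 down.
A1 = 9 − 5 = 4 completes the 9 across.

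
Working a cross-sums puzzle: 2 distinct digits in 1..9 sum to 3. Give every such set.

2 distinct digits from 1–9 sum between 3 and 17.
Only one set works: {1,2}.

{1,2}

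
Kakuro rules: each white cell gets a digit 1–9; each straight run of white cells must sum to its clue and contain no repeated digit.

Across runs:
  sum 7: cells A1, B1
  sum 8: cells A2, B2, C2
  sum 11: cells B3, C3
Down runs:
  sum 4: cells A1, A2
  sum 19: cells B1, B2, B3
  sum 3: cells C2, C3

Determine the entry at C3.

2

4 in 2 cells must be {1,3}; 3 in 2 cells must be {1,2}.
The 11 across and the 3 down share only 2, so C3 = 2.
C2 = 3 − 2 = 1 completes the 3 down.
B3 = 11 − 2 = 9 completes the 11 across.
A2 = 3: the only remaining digit allowed by both the 8 across and the 4 down.
B2 = 8 − 4 = 4 completes the 8 across.
A1 = 4 − 3 = 1 completes the 4 down.
B1 = 7 − 1 = 6 completes the 7 across.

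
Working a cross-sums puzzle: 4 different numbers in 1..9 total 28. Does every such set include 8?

Yes

Every partition of 28 into 4 distinct digits includes 8: {4,7,8,9}, {5,6,8,9}.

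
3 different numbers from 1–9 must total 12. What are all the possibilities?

3 distinct digits from 1–9 sum between 6 and 24.

{1,2,9}; {1,3,8}; {1,4,7}; {1,5,6}; {2,3,7}; {2,4,6}; {3,4,5}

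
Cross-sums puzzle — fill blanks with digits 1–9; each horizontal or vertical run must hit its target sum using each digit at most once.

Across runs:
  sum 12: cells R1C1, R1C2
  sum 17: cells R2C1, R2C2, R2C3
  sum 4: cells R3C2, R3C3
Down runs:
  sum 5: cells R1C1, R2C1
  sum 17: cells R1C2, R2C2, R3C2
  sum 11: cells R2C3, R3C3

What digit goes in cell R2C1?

2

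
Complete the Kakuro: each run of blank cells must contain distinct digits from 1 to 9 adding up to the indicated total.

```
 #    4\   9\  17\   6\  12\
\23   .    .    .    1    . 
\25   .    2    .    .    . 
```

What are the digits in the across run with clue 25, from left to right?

1 2 9 5 8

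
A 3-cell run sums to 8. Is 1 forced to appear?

Yes

Every partition of 8 into 3 distinct digits includes 1: {1,2,5}, {1,3,4}.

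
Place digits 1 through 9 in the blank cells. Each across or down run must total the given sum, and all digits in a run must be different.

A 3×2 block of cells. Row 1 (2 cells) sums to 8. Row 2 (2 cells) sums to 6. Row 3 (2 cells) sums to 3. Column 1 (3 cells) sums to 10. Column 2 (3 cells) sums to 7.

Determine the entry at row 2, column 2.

4

3 in 2 cells must be {1,2}; 7 in 3 cells must be {1,2,4}.
Nothing is forced directly, so branch on (1,2), whose candidates are 1 or 2. If (1,2) = 2: that forces (1,1) = 6, (2,1) = 1, after which (2,2) would have to be in {5} for the 6 across but in {1,4} for the 7 down — contradiction. So (1,2) = 1.
(1,1) = 8 − 1 = 7 completes the 8 across.
Given what's placed, (3,2) must be 2 to fit the 3 across and 7 down.
(2,2) = 7 − 3 = 4 completes the 7 down.
(3,1) = 3 − 2 = 1 completes the 3 across.
(2,1) = 6 − 4 = 2 completes the 6 across.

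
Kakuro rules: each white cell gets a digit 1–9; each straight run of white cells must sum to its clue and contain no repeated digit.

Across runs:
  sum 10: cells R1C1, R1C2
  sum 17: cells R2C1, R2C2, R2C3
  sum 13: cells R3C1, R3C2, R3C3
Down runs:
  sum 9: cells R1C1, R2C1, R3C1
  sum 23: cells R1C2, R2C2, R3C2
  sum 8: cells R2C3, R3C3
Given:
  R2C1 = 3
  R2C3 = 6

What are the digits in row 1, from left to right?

23 in 3 cells must be {6,8,9}.
R2C2 = 17 − 9 = 8 completes the 17 across.
R3C3 = 8 − 6 = 2 completes the 8 down.
R3C2 = 6: the only remaining digit allowed by both the 13 across and the 23 down.
R1C2 = 23 − 14 = 9 completes the 23 down.
R3C1 = 13 − 8 = 5 completes the 13 across.
R1C1 = 10 − 9 = 1 completes the 10 across.

1, 9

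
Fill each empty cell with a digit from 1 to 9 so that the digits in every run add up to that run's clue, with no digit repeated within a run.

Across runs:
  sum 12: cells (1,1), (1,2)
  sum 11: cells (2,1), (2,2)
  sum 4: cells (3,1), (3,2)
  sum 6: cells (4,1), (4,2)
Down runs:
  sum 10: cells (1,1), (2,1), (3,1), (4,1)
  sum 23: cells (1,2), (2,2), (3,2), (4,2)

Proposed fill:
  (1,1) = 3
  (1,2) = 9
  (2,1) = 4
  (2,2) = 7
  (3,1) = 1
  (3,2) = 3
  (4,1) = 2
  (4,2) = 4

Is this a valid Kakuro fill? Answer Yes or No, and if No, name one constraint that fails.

Across: 3+9=12; 4+7=11; 1+3=4; 2+4=6. Down: 3+4+1+2=10; 9+7+3+4=23. No digit repeats within any run.

Yes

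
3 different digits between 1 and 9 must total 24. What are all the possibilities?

{7,8,9}

3 distinct digits from 1–9 sum between 6 and 24.
Only one set works: {7,8,9}.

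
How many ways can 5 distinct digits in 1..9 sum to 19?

5 distinct digits from 1–9 sum between 15 and 35.
Enumerating: {1,2,3,4,9}, {1,2,3,5,8}, {1,2,3,6,7}, {1,2,4,5,7}, {1,3,4,5,6}.

5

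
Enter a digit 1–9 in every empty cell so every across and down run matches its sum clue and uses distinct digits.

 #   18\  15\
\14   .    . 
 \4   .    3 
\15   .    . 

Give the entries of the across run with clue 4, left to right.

4 in 2 cells must be {1,3}.
R2C1 = 4 − 3 = 1 completes the 4 across.
Nothing is forced directly, so branch on R1C1, whose candidates are 8 or 9. If R1C1 = 8: then R1C2 would have to be in {6} for the 14 across but in {4,5,7,8} for the 15 down — contradiction. So R1C1 = 9.
R1C2 = 14 − 9 = 5 completes the 14 across.
R3C1 = 18 − 10 = 8 completes the 18 down.
R3C2 = 15 − 8 = 7 completes the 15 across.

1, 3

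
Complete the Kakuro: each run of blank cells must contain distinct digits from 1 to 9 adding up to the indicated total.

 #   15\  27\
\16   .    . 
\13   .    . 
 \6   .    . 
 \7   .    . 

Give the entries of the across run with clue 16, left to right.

16 in 2 cells must be {7,9}.
Nothing is forced directly, so branch on R1C1, whose candidates are 7 or 9. If R1C1 = 9: that forces R1C2 = 7, after which R2C1 would have to be in {4,5,6,7,8,9} for the 13 across but in {1,2,3} for the 15 down — contradiction. So R1C1 = 7.
R1C2 = 16 − 7 = 9 completes the 16 across.

7 9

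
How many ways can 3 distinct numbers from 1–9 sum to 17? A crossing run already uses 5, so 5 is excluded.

5

3 distinct digits from 1–9 sum between 6 and 24.
Dropping sets that contain 5.
Enumerating: {1,7,9}, {2,6,9}, {2,7,8}, {3,6,8}, {4,6,7}.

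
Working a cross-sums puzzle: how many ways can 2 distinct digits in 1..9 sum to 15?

2 distinct digits from 1–9 sum between 3 and 17.
Enumerating: {6,9}, {7,8}.

2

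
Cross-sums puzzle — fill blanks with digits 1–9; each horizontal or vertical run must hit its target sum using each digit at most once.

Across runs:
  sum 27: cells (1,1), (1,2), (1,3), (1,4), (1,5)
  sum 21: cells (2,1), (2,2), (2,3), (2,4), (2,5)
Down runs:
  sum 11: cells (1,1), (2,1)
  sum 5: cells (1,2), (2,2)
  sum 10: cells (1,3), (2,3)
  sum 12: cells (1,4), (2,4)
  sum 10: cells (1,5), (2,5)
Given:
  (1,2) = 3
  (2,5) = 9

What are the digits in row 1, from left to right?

6 3 9 8 1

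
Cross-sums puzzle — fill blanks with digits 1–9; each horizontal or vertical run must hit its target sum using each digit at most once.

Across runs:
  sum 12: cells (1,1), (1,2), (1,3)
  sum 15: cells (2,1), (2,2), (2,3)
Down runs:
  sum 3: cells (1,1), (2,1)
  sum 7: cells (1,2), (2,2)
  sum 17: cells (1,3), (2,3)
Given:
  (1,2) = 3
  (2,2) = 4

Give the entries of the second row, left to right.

2 4 9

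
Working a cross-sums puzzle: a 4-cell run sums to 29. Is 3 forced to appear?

The only way to make 29 from 4 distinct digits is {5,7,8,9}, which does not contain 3.

No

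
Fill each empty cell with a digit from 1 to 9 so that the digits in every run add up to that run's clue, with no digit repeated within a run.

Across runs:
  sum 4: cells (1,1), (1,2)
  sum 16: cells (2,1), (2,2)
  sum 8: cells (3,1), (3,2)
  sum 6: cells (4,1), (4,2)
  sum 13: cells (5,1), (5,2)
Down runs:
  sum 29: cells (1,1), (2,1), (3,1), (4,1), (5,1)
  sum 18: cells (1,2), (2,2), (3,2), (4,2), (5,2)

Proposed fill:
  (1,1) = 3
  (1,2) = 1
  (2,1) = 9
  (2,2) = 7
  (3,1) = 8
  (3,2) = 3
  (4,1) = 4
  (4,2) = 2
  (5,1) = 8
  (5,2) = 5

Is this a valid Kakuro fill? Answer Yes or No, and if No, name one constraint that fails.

No — the down run (1,1)–(5,1) sums to 32, not 29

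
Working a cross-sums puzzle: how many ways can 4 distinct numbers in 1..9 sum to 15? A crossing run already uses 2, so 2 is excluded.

2

4 distinct digits from 1–9 sum between 10 and 30.
Dropping sets that contain 2.
Enumerating: {1,3,4,7}, {1,3,5,6}.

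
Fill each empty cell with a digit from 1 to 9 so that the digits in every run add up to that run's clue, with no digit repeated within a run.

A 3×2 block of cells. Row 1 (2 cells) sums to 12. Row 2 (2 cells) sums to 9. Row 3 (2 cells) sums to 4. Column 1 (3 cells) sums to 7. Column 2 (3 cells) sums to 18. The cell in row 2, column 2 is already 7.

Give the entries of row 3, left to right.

1 3

4 in 2 cells must be {1,3}; 7 in 3 cells must be {1,2,4}.
Intersecting the 12 across with the 7 down forces (1,1) = 4.
(1,2) = 12 − 4 = 8 completes the 12 across.
(2,1) = 9 − 7 = 2 completes the 9 across.
(3,1) = 7 − 6 = 1 completes the 7 down.
(3,2) = 4 − 1 = 3 completes the 4 across.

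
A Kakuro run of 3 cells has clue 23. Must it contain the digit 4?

No

The only way to make 23 from 3 distinct digits is {6,8,9}, which does not contain 4.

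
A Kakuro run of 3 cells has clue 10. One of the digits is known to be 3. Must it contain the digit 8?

No

Counterexample: {1,3,6} sums to 10 under that restriction without using 8.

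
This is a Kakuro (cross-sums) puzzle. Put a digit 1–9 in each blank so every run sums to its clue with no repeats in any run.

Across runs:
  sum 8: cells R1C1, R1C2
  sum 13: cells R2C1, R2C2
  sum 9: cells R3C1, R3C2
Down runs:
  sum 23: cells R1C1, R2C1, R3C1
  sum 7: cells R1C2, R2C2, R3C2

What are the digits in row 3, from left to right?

8, 1

23 in 3 cells must be {6,8,9}; 7 in 3 cells must be {1,2,4}.
The 8 across and the 23 down share only 6, so R1C1 = 6.
R1C2 = 8 − 6 = 2 completes the 8 across.
Given what's placed, R2C2 must be 4 to fit the 13 across and 7 down.
R3C1 = 8: the only remaining digit allowed by both the 9 across and the 23 down.
R3C2 = 9 − 8 = 1 completes the 9 across.
R2C1 = 13 − 4 = 9 completes the 13 across.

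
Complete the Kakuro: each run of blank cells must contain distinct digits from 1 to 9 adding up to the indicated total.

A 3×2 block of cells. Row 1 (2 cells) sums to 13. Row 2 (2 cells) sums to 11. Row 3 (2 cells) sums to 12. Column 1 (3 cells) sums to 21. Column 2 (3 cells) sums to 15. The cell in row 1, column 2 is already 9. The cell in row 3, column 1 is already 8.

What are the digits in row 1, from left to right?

4 9

(1,1) = 13 − 9 = 4 completes the 13 across.
(2,1) = 21 − 12 = 9 completes the 21 down.
(2,2) = 11 − 9 = 2 completes the 11 across.
(3,2) = 12 − 8 = 4 completes the 12 across.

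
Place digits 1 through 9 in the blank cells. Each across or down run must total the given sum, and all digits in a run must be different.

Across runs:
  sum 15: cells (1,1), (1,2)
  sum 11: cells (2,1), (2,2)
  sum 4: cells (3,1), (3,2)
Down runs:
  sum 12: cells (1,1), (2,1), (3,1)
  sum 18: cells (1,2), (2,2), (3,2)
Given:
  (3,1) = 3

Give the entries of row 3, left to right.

4 in 2 cells must be {1,3}.
(3,2) = 4 − 3 = 1 completes the 4 across.
Nothing is forced directly, so branch on (1,1), whose candidates are 7 or 8. If (1,1) = 8: then (1,2) would have to be in {7} for the 15 across but in {8,9} for the 18 down — contradiction. So (1,1) = 7.
(1,2) = 15 − 7 = 8 completes the 15 across.
(2,1) = 12 − 10 = 2 completes the 12 down.
(2,2) = 11 − 2 = 9 completes the 11 across.

3 1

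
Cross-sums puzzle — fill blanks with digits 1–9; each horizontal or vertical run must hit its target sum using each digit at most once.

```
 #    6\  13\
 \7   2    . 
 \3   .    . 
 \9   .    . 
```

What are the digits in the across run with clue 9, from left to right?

3 6

3 in 2 cells must be {1,2}; 6 in 3 cells must be {1,2,3}.
R1C2 = 7 − 2 = 5 completes the 7 across.
Given what's placed, R2C1 must be 1 to fit the 3 across and 6 down.
R2C2 = 3 − 1 = 2 completes the 3 across.
R3C1 = 6 − 3 = 3 completes the 6 down.
R3C2 = 9 − 3 = 6 completes the 9 across.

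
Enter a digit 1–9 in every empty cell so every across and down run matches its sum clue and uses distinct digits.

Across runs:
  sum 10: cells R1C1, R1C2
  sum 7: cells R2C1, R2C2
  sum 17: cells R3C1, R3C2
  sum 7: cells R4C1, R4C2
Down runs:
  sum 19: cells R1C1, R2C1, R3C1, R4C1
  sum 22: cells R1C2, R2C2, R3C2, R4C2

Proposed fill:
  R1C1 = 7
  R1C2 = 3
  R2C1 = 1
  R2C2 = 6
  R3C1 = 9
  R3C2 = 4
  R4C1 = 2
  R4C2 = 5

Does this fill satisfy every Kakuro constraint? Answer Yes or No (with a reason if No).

No — the across run R3C1–R3C2 sums to 13, not 17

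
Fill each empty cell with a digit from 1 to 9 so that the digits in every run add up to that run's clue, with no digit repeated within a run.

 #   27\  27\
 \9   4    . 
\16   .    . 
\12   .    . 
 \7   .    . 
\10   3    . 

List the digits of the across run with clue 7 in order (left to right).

16 in 2 cells must be {7,9}.
R1C2 = 9 − 4 = 5 completes the 9 across.
R5C2 = 10 − 3 = 7 completes the 10 across.
R2C2 = 9: the only remaining digit allowed by both the 16 across and the 27 down.
Given what's placed, R3C2 must be 4 to fit the 12 across and 27 down.
R4C2 = 27 − 25 = 2 completes the 27 down.
R2C1 = 16 − 9 = 7 completes the 16 across.
R3C1 = 12 − 4 = 8 completes the 12 across.
R4C1 = 7 − 2 = 5 completes the 7 across.

5, 2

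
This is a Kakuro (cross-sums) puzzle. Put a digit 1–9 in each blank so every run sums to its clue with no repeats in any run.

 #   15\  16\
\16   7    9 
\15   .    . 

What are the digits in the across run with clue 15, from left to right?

8 7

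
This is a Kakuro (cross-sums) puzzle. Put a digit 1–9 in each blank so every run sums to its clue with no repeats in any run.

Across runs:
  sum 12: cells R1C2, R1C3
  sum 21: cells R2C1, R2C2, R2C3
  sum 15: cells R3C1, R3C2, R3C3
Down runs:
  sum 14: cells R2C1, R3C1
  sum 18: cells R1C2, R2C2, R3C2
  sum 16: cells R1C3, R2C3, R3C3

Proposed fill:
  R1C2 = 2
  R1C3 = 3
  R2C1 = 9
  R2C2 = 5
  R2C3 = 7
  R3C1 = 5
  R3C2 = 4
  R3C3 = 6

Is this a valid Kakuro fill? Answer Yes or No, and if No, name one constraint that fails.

No — the across run R1C2–R1C3 sums to 5, not 12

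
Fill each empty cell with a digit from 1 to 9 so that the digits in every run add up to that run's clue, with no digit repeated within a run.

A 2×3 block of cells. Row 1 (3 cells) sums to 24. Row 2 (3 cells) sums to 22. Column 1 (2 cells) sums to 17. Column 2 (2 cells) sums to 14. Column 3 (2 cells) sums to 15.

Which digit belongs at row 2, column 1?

24 in 3 cells must be {7,8,9}; 17 in 2 cells must be {8,9}.
Nothing is forced directly, so branch on (1,1), whose candidates are 8 or 9. If (1,1) = 9: that forces (1,2) = 8, (1,3) = 7, (2,1) = 8, after which (2,2) would have to be in {5,9} for the 22 across but in {6} for the 14 down — contradiction. So (1,1) = 8.
Given what's placed, (1,2) must be 9 to fit the 24 across and 14 down.
(1,3) = 24 − 17 = 7 completes the 24 across.
(2,1) = 17 − 8 = 9 completes the 17 down.
(2,2) = 14 − 9 = 5 completes the 14 down.
(2,3) = 22 − 14 = 8 completes the 22 across.

9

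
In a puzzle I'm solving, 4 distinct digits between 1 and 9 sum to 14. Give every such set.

4 distinct digits from 1–9 sum between 10 and 30.

{1,2,3,8}; {1,2,4,7}; {1,2,5,6}; {1,3,4,6}; {2,3,4,5}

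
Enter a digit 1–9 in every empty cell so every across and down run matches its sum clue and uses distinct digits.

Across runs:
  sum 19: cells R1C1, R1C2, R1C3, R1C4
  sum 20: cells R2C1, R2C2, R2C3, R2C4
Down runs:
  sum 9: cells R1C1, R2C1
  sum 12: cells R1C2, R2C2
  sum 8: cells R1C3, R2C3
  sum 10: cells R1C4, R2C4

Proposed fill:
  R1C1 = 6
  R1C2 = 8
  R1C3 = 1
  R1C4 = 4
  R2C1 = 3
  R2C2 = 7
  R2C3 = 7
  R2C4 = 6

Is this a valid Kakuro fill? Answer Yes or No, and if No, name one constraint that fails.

No — the down run R1C2–R2C2 sums to 15, not 12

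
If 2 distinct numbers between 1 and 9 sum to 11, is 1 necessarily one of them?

No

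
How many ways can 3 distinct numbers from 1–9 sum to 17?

7

3 distinct digits from 1–9 sum between 6 and 24.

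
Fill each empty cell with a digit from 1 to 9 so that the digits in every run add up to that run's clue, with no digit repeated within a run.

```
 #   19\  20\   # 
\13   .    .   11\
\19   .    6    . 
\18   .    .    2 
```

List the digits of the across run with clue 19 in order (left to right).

R2C3 = 11 − 2 = 9 completes the 11 down.
R3C2 = 9: the only remaining digit allowed by both the 18 across and the 20 down.
R1C2 = 20 − 15 = 5 completes the 20 down.
R2C1 = 19 − 15 = 4 completes the 19 across.
R3C1 = 18 − 11 = 7 completes the 18 across.
R1C1 = 13 − 5 = 8 completes the 13 across.

4 6 9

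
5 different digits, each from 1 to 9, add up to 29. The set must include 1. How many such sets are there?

2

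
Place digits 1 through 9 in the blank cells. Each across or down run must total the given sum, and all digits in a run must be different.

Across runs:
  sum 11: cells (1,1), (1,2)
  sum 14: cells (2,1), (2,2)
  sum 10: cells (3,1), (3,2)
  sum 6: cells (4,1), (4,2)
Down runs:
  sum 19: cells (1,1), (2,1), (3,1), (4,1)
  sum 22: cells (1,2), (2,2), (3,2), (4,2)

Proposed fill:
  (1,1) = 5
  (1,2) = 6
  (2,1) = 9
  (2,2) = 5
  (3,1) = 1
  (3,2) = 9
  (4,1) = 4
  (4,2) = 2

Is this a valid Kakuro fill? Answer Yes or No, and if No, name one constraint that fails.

Across: 5+6=11; 9+5=14; 1+9=10; 4+2=6. Down: 5+9+1+4=19; 6+5+9+2=22. No digit repeats within any run.

Yes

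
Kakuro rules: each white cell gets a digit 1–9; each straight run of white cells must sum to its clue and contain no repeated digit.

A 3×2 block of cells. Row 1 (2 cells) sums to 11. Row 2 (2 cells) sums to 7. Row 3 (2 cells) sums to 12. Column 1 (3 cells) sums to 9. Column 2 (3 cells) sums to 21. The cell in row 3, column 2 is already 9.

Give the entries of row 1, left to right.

4 7

(3,1) = 12 − 9 = 3 completes the 12 across.
No cell is forced outright now. (2,2) can only be 4 or 5 (the digits allowed by both its 7 across and its 21 down). If (2,2) = 4: that forces (1,2) = 8, after which (2,1) would have to be in {3} for the 7 across but in {1,2,4,5} for the 9 down — contradiction. So (2,2) = 5.
(1,2) = 21 − 14 = 7 completes the 21 down.
(2,1) = 7 − 5 = 2 completes the 7 across.
(1,1) = 11 − 7 = 4 completes the 11 across.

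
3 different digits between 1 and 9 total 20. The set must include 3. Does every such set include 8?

The only way to make 20 from 3 distinct digits under that restriction is {3,8,9}, which contains 8.

Yes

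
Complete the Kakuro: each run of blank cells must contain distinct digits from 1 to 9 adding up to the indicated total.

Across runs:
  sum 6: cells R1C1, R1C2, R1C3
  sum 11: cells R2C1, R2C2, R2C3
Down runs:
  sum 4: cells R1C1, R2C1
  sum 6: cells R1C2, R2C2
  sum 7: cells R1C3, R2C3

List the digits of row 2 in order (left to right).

1 4 6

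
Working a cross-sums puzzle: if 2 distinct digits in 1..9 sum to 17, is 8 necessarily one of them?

Yes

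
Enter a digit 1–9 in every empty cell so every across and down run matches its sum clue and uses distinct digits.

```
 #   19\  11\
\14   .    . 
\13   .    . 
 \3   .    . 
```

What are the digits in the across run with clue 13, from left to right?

9, 4

3 in 2 cells must be {1,2}.
The 3 across and the 19 down share only 2, so R3C1 = 2.
R3C2 = 3 − 2 = 1 completes the 3 across.
Nothing is forced directly, so branch on R1C1, whose candidates are 8 or 9. If R1C1 = 9: then R1C2 would have to be in {5} for the 14 across but in {2,3,4,6,7,8} for the 11 down — contradiction. So R1C1 = 8.
R1C2 = 14 − 8 = 6 completes the 14 across.
R2C1 = 19 − 10 = 9 completes the 19 down.
R2C2 = 13 − 9 = 4 completes the 13 across.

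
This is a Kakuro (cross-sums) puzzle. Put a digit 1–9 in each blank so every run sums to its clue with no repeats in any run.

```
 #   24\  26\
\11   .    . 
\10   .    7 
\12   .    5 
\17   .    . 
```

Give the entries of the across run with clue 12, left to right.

7 5

17 in 2 cells must be {8,9}.
R2C1 = 10 − 7 = 3 completes the 10 across.
R3C1 = 12 − 5 = 7 completes the 12 across.
R4C2 = 8: the only remaining digit allowed by both the 17 across and the 26 down.
R1C2 = 26 − 20 = 6 completes the 26 down.
R4C1 = 17 − 8 = 9 completes the 17 across.
R1C1 = 11 − 6 = 5 completes the 11 across.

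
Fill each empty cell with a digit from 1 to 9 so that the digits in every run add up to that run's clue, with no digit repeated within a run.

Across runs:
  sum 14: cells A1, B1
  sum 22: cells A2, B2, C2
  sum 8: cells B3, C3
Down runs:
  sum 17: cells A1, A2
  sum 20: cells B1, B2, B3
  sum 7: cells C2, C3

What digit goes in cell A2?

8

17 in 2 cells must be {8,9}.
Nothing is forced directly, so branch on A1, whose candidates are 8 or 9. If A1 = 8: that forces B1 = 6, A2 = 9, B2 = 5, after which C2 would have to be in {8} for the 22 across but in {1,2,3,4,5,6} for the 7 down — contradiction. So A1 = 9.
B1 = 14 − 9 = 5 completes the 14 across.
A2 = 17 − 9 = 8 completes the 17 down.
B2 = 9: the only remaining digit allowed by both the 22 across and the 20 down.
C2 = 22 − 17 = 5 completes the 22 across.
B3 = 20 − 14 = 6 completes the 20 down.
C3 = 8 − 6 = 2 completes the 8 across.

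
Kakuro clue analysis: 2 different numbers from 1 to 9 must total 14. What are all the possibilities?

{5,9}; {6,8}

2 distinct digits from 1–9 sum between 3 and 17.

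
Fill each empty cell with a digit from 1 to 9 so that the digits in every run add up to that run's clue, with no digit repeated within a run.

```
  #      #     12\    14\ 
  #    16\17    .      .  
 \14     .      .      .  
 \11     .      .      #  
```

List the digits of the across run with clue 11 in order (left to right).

9 2

17 in 2 cells must be {8,9}; 16 in 2 cells must be {7,9}.
Nothing is forced directly, so branch on R2C1, whose candidates are 7 or 9. If R2C1 = 9: then R2C3 would have to be in {1,2,3,4} for the 14 across but in {5,6,8,9} for the 14 down — contradiction. So R2C1 = 7.
R3C1 = 16 − 7 = 9 completes the 16 down.
R3C2 = 11 − 9 = 2 completes the 11 across.
R1C2 = 9: the only remaining digit allowed by both the 17 across and the 12 down.
R1C3 = 17 − 9 = 8 completes the 17 across.
R2C2 = 12 − 11 = 1 completes the 12 down.
R2C3 = 14 − 8 = 6 completes the 14 across.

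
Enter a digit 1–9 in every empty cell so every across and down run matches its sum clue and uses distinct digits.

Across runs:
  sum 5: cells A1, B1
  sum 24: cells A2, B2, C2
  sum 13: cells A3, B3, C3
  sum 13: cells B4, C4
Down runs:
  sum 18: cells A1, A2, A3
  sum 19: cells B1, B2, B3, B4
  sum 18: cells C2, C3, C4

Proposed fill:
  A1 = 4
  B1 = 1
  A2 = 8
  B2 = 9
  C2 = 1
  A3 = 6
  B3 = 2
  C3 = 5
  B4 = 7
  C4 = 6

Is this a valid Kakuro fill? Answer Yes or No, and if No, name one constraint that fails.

No — the across run A2–C2 sums to 18, not 24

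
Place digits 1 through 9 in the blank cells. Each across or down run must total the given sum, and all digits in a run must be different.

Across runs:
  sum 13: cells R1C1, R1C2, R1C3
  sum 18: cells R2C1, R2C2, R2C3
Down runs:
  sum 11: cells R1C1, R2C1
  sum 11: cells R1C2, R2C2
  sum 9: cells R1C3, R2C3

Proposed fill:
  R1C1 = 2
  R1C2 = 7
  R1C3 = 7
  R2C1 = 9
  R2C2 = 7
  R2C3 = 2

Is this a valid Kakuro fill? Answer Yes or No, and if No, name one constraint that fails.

No — the down run R1C2–R2C2 sums to 14, not 11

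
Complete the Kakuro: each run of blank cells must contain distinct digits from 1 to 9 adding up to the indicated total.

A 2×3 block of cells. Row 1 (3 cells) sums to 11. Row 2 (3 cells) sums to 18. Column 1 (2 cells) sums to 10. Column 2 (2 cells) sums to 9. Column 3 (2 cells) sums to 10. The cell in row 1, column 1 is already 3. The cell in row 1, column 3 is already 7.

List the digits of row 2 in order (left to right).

(1,2) = 11 − 10 = 1 completes the 11 across.
(2,1) = 10 − 3 = 7 completes the 10 down.
(2,2) = 9 − 1 = 8 completes the 9 down.
(2,3) = 18 − 15 = 3 completes the 18 across.

7 8 3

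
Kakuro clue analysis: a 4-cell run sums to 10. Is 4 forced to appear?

The only way to make 10 from 4 distinct digits is {1,2,3,4}, which contains 4.

Yes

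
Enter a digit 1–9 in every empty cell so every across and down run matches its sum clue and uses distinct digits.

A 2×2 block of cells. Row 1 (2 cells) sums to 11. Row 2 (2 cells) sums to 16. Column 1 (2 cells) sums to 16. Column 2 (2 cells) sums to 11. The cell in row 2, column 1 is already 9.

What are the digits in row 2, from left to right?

16 in 2 cells must be {7,9}.
(1,1) = 16 − 9 = 7 completes the 16 down.
(1,2) = 11 − 7 = 4 completes the 11 across.
(2,2) = 16 − 9 = 7 completes the 16 across.

9 7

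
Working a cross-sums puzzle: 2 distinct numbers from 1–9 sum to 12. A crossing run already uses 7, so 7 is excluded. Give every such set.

{3,9}; {4,8}

2 distinct digits from 1–9 sum between 3 and 17.
Dropping sets that contain 7.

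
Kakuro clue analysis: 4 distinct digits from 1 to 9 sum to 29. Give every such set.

4 distinct digits from 1–9 sum between 10 and 30.
Only one set works: {5,7,8,9}.

{5,7,8,9}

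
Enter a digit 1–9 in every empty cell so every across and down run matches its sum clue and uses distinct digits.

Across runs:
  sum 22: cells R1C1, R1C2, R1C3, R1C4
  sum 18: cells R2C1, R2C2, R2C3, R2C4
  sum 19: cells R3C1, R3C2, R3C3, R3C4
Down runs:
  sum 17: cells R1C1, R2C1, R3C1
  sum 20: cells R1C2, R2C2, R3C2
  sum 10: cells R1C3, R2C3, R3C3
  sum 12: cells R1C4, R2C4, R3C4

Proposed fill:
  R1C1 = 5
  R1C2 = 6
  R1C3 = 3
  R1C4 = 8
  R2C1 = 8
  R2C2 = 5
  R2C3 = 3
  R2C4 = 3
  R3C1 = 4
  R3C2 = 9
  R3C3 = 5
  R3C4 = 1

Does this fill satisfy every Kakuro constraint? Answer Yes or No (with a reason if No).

No — the across run R2C1–R2C4 sums to 19, not 18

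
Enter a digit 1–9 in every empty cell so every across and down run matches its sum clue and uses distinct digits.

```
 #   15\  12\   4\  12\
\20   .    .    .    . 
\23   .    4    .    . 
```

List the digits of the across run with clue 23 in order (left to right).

9 4 3 7

4 in 2 cells must be {1,3}.
R1C2 = 12 − 4 = 8 completes the 12 down.
R2C3 = 3: the only remaining digit allowed by both the 23 across and the 4 down.
R1C3 = 4 − 3 = 1 completes the 4 down.
Nothing is forced directly, so branch on R2C1, whose candidates are 7 or 9. If R2C1 = 7: then R1C1 would have to be in {2,4,5,6,7,9} for the 20 across but in {8} for the 15 down — contradiction. So R2C1 = 9.
R1C1 = 15 − 9 = 6 completes the 15 down.
R1C4 = 20 − 15 = 5 completes the 20 across.
R2C4 = 23 − 16 = 7 completes the 23 across.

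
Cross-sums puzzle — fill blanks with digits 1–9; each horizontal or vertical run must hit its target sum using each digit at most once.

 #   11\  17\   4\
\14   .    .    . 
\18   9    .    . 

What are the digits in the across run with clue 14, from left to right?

17 in 2 cells must be {8,9}; 4 in 2 cells must be {1,3}.
R1C1 = 11 − 9 = 2 completes the 11 down.
Given what's placed, R1C3 must be 3 to fit the 14 across and 4 down.
Given what's placed, R2C2 must be 8 to fit the 18 across and 17 down.
R2C3 = 18 − 17 = 1 completes the 18 across.
R1C2 = 14 − 5 = 9 completes the 14 across.

2, 9, 3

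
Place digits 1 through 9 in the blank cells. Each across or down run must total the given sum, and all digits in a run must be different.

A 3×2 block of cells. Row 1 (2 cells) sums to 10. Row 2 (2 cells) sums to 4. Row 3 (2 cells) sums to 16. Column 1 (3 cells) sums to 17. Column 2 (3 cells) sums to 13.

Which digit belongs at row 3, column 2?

4 in 2 cells must be {1,3}; 16 in 2 cells must be {7,9}.
Nothing is forced directly, so branch on (3,1), whose candidates are 7 or 9. If (3,1) = 9: that forces (3,2) = 7, (2,2) = 1, after which (1,2) would have to be in {1,2,3,4,6,7,8,9} for the 10 across but in {5} for the 13 down — contradiction. So (3,1) = 7.
Given what's placed, (2,1) must be 1 to fit the 4 across and 17 down.
(2,2) = 4 − 1 = 3 completes the 4 across.
(3,2) = 16 − 7 = 9 completes the 16 across.
(1,1) = 17 − 8 = 9 completes the 17 down.
(1,2) = 10 − 9 = 1 completes the 10 across.

9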